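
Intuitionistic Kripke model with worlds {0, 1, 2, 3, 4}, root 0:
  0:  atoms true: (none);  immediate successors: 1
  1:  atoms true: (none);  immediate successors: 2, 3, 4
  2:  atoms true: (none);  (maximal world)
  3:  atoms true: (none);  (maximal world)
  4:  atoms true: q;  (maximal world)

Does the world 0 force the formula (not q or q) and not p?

0 does not force (not q or q) and not p since 0 fails not q or q.

No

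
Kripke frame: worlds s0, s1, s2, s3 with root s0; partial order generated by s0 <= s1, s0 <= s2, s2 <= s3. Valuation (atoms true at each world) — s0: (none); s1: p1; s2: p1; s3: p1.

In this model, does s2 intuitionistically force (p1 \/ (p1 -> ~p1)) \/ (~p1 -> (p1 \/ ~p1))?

Yes

s2 ||- (p1 \/ (p1 -> ~p1)) \/ (~p1 -> (p1 \/ ~p1)) via the disjunct p1 \/ (p1 -> ~p1).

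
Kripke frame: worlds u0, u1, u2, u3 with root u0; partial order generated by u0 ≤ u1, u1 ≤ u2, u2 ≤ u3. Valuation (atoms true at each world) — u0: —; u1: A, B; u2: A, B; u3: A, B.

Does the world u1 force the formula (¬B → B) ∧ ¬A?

No

u1 ⊮ (¬B → B) ∧ ¬A since u1 fails ¬A.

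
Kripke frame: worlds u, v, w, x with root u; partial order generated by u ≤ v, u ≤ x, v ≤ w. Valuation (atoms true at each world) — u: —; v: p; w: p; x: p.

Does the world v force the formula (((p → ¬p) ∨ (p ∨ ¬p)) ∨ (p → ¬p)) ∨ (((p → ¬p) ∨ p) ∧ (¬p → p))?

v ⊩ (((p → ¬p) ∨ (p ∨ ¬p)) ∨ (p → ¬p)) ∨ (((p → ¬p) ∨ p) ∧ (¬p → p)) via the disjunct ((p → ¬p) ∨ (p ∨ ¬p)) ∨ (p → ¬p).

Yes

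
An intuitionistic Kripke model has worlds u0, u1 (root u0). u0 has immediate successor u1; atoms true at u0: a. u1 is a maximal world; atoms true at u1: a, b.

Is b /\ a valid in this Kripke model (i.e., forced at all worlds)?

Not every world: u0 ||-/- b /\ a.
u0 ||-/- b /\ a since u0 fails b.

No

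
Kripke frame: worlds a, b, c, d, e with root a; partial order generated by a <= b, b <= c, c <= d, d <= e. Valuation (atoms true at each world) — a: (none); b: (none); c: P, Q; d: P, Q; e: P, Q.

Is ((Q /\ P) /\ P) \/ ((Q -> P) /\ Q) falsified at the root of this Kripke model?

Yes

a ||-/- ((Q /\ P) /\ P) \/ ((Q -> P) /\ Q): neither disjunct is forced at a.
a ||-/- (Q /\ P) /\ P since a fails Q /\ P.
So the root a does not force ((Q /\ P) /\ P) \/ ((Q -> P) /\ Q); the model is a countermodel.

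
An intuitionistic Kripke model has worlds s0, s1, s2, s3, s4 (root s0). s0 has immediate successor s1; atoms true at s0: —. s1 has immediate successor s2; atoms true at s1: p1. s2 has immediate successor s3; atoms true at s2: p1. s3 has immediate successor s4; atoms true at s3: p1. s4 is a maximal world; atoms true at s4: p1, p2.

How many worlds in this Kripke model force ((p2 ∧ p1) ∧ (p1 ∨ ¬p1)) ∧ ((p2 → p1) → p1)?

1

s0: does not force it — s0 ⊮ ((p2 ∧ p1) ∧ (p1 ∨ ¬p1)) ∧ ((p2 → p1) → p1) since s0 fails (p2 ∧ p1) ∧ (p1 ∨ ¬p1).
s1: does not force it.
s2: does not force it.
s3: does not force it.
s4: forces it.
Worlds forcing the formula: {s4}.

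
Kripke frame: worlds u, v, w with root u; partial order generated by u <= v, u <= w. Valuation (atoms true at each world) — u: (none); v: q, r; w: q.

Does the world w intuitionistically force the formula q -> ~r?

Yes

w ||- q -> ~r: every world accessible from w that forces q (namely w) also forces ~r.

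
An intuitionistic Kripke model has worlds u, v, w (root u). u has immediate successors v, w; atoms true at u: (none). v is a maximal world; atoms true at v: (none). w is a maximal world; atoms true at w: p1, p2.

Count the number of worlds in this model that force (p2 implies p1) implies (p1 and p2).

u: does not force it — u does not force (p2 implies p1) implies (p1 and p2): already at u itself, u forces p2 implies p1 but u does not force p1 and p2.
v: does not force it — v does not force (p2 implies p1) implies (p1 and p2): already at v itself, v forces p2 implies p1 but v does not force p1 and p2.
w: forces it.
Worlds forcing the formula: {w}.

1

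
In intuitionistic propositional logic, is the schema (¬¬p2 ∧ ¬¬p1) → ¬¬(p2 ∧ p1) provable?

Yes

This is the distribution of double negation over conjunction, which is intuitionistically derivable.
Assume ¬¬p2, ¬¬p1, and ¬(p2 ∧ p1). From p2 we'd get ¬p1 (since p2 ∧ p1 is refuted), contradicting ¬¬p1; so ¬p2, contradicting ¬¬p2.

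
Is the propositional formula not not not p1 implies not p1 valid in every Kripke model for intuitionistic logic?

This is triple-negation reduction, which is intuitionistically derivable.
Assume not not not p1 and suppose p1. Then not not p1 (double-negation introduction), contradicting not not not p1. So not p1.

Yes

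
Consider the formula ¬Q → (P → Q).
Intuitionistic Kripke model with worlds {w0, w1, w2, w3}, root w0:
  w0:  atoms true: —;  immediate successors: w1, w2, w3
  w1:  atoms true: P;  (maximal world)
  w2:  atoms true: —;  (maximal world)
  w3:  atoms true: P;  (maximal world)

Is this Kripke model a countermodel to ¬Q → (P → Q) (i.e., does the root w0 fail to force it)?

Yes

w0 ⊮ ¬Q → (P → Q): already at w0 itself, w0 ⊩ ¬Q but w0 ⊮ P → Q.
w0 ⊮ P → Q: at the accessible world w1, w1 ⊩ P but w1 ⊮ Q.
w1 lacks atom Q, so w1 ⊮ Q.
So the root w0 does not force ¬Q → (P → Q); the model is a countermodel.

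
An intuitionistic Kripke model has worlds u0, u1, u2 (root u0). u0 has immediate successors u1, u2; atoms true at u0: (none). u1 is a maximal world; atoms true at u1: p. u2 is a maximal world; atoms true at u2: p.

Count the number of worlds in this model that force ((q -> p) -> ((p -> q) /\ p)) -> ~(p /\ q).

u0: forces it.
u1: forces it.
u2: forces it.
Worlds forcing the formula: {u0, u1, u2}.

3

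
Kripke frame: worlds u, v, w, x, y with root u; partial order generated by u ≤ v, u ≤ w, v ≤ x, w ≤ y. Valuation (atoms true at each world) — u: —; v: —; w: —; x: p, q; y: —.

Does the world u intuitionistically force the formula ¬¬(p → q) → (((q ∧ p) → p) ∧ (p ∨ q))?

u ⊮ ¬¬(p → q) → (((q ∧ p) → p) ∧ (p ∨ q)): already at u itself, u ⊩ ¬¬(p → q) but u ⊮ ((q ∧ p) → p) ∧ (p ∨ q).
u ⊮ ((q ∧ p) → p) ∧ (p ∨ q) since u fails p ∨ q.

No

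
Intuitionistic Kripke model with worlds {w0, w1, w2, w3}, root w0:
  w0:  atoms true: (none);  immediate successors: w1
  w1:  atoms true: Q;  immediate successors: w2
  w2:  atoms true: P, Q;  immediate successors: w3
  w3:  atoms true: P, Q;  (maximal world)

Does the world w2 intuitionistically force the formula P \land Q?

w2 \Vdash P \land Q since w2 forces both conjuncts.

Yes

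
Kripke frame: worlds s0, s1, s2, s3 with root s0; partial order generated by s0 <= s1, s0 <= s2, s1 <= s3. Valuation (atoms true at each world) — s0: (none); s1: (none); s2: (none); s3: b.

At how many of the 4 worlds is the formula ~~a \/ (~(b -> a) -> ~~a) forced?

1

s0: does not force it — s0 ||-/- ~~a \/ (~(b -> a) -> ~~a): neither disjunct is forced at s0.
s1: does not force it.
s2: forces it.
s3: does not force it.
Worlds forcing the formula: {s2}.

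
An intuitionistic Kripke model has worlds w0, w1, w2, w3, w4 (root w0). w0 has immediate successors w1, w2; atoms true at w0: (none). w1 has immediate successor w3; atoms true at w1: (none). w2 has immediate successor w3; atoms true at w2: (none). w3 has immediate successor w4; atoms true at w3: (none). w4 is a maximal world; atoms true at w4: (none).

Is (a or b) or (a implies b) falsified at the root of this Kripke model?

No

w0 forces (a or b) or (a implies b) via the disjunct a implies b.
So the root w0 forces (a or b) or (a implies b); the model is not a countermodel.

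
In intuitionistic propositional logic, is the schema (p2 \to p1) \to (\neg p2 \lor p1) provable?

No

This is the material-implication-as-disjunction principle, which is not intuitionistically valid.
A Kripke countermodel: worlds w0, w1; order generated by w0 \le w1; atoms true at each world — w0:{}; w1:{p1,p2}.
w0 \nVdash (p2 \to p1) \to (\neg p2 \lor p1): already at w0 itself, w0 \Vdash p2 \to p1 but w0 \nVdash \neg p2 \lor p1.
w0 \nVdash \neg p2 \lor p1: neither disjunct is forced at w0.
w0 \nVdash \neg p2 since w1 is accessible from w0 and w1 \Vdash p2.
So the root w0 does not force the formula.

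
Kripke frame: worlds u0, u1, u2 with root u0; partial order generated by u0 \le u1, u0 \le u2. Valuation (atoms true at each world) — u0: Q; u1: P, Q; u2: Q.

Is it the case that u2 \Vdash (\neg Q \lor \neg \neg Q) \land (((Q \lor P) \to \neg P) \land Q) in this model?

u2 \Vdash (\neg Q \lor \neg \neg Q) \land (((Q \lor P) \to \neg P) \land Q) since u2 forces both conjuncts.

Yes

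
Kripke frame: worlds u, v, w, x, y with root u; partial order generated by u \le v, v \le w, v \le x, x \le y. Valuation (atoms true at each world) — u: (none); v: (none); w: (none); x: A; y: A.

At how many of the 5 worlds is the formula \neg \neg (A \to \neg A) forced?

u: does not force it — u \nVdash \neg \neg (A \to \neg A) since x is accessible from u and x \Vdash \neg (A \to \neg A).
v: does not force it — v \nVdash \neg \neg (A \to \neg A) since x is accessible from v and x \Vdash \neg (A \to \neg A).
w: forces it.
x: does not force it.
y: does not force it.
Worlds forcing the formula: {w}.

1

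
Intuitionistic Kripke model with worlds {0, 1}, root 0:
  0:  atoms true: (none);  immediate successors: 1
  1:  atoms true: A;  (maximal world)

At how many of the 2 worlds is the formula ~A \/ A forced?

0: does not force it — 0 ||-/- ~A \/ A: neither disjunct is forced at 0.
1: forces it.
Worlds forcing the formula: {1}.

1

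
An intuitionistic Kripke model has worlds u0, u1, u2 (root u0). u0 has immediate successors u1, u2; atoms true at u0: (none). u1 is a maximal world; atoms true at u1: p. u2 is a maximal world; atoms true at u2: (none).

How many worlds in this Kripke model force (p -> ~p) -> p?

u0: does not force it — u0 ||-/- (p -> ~p) -> p: at the accessible world u2, u2 ||- p -> ~p but u2 ||-/- p.
u1: forces it.
u2: does not force it — u2 ||-/- (p -> ~p) -> p: already at u2 itself, u2 ||- p -> ~p but u2 ||-/- p.
Worlds forcing the formula: {u1}.

1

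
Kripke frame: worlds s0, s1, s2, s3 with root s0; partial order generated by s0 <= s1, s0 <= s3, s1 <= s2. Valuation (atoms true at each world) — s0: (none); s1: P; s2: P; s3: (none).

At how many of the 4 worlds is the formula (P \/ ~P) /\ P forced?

2

s0: does not force it — s0 ||-/- (P \/ ~P) /\ P since s0 fails P \/ ~P.
s1: forces it.
s2: forces it.
s3: does not force it — s3 ||-/- (P \/ ~P) /\ P since s3 fails P.
Worlds forcing the formula: {s1, s2}.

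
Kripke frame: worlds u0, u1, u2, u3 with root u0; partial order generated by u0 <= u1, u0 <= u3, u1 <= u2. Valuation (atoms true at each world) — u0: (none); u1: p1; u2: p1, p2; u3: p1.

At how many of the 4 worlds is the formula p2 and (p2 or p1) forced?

1

u0: does not force it — u0 does not force p2 and (p2 or p1) since u0 fails p2.
u1: does not force it — u1 does not force p2 and (p2 or p1) since u1 fails p2.
u2: forces it.
u3: does not force it.
Worlds forcing the formula: {u2}.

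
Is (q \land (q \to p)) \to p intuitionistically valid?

Yes

This is modus ponens in implicational form, which is intuitionistically derivable.
If a world forces q and q \to p, then applying the implication at that world (which is accessible from itself) gives p.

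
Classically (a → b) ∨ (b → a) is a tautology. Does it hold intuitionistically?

No

This is the Gödel–Dummett linearity axiom, which is not intuitionistically valid.
A Kripke countermodel: worlds s0, s1, s2; order generated by s0 ≤ s1, s0 ≤ s2; atoms true at each world — s0:{}; s1:{a}; s2:{b}.
s0 ⊮ (a → b) ∨ (b → a): neither disjunct is forced at s0.
s0 ⊮ a → b: at the accessible world s1, s1 ⊩ a but s1 ⊮ b.
s1 lacks atom b, so s1 ⊮ b.
So the root s0 does not force the formula.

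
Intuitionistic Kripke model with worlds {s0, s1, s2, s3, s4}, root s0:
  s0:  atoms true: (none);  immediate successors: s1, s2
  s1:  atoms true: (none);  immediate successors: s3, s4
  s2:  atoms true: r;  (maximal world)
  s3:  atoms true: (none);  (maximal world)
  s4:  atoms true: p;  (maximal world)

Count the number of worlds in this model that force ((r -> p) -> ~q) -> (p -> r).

s0: does not force it — s0 ||-/- ((r -> p) -> ~q) -> (p -> r): already at s0 itself, s0 ||- (r -> p) -> ~q but s0 ||-/- p -> r.
s1: does not force it.
s2: forces it.
s3: forces it.
s4: does not force it.
Worlds forcing the formula: {s2, s3}.

2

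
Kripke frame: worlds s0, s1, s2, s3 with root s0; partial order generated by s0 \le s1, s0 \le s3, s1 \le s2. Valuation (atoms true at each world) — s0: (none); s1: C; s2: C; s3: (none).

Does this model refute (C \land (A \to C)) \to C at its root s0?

s0 \Vdash (C \land (A \to C)) \to C: every world accessible from s0 that forces C \land (A \to C) (namely s1, s2) also forces C.
So the root s0 forces (C \land (A \to C)) \to C; the model is not a countermodel.

No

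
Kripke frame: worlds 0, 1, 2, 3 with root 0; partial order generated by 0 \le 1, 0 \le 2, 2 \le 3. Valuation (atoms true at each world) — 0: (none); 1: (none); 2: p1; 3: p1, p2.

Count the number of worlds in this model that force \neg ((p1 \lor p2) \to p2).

0

0: does not force it — 0 \nVdash \neg ((p1 \lor p2) \to p2) since 1 is accessible from 0 and 1 \Vdash (p1 \lor p2) \to p2.
1: does not force it — 1 \nVdash \neg ((p1 \lor p2) \to p2) since 1 is accessible from 1 and 1 \Vdash (p1 \lor p2) \to p2.
2: does not force it — 2 \nVdash \neg ((p1 \lor p2) \to p2) since 3 is accessible from 2 and 3 \Vdash (p1 \lor p2) \to p2.
3: does not force it.
Worlds forcing the formula: { }.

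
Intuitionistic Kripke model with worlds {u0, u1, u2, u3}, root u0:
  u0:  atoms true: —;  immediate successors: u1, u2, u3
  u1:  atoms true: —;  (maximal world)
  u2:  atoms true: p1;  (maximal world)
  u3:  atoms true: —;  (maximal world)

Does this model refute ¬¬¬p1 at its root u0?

u0 ⊮ ¬¬¬p1 since u2 is accessible from u0 and u2 ⊩ ¬¬p1.
u2 ⊩ ¬¬p1: no world accessible from u2 forces ¬p1.
So the root u0 does not force ¬¬¬p1; the model is a countermodel.

Yes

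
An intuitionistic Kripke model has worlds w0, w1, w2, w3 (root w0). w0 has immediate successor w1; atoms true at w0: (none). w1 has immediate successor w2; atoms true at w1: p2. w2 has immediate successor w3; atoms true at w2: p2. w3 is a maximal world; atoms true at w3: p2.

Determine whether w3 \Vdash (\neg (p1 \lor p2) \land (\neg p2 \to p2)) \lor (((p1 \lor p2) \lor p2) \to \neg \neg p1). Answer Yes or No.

w3 \nVdash (\neg (p1 \lor p2) \land (\neg p2 \to p2)) \lor (((p1 \lor p2) \lor p2) \to \neg \neg p1): neither disjunct is forced at w3.
w3 \nVdash \neg (p1 \lor p2) \land (\neg p2 \to p2) since w3 fails \neg (p1 \lor p2).

No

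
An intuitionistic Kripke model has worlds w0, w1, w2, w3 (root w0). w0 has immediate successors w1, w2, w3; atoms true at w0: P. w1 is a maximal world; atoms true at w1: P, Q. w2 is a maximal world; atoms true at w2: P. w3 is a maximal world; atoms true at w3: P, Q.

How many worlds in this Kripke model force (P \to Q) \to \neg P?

w0: does not force it — w0 \nVdash (P \to Q) \to \neg P: at the accessible world w1, w1 \Vdash P \to Q but w1 \nVdash \neg P.
w1: does not force it.
w2: forces it.
w3: does not force it.
Worlds forcing the formula: {w2}.

1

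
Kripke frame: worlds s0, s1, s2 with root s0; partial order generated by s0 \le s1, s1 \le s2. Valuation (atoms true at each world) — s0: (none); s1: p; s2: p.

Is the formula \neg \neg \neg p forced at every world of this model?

No

Not every world: s0 \nVdash \neg \neg \neg p.
s0 \nVdash \neg \neg \neg p since s0 is accessible from s0 and s0 \Vdash \neg \neg p.
s0 \Vdash \neg \neg p: no world accessible from s0 forces \neg p.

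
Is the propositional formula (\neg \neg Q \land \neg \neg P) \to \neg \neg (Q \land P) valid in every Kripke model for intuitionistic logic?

This is the distribution of double negation over conjunction, which is intuitionistically derivable.
Assume \neg \neg Q, \neg \neg P, and \neg (Q \land P). From Q we'd get \neg P (since Q \land P is refuted), contradicting \neg \neg P; so \neg Q, contradicting \neg \neg Q.

Yes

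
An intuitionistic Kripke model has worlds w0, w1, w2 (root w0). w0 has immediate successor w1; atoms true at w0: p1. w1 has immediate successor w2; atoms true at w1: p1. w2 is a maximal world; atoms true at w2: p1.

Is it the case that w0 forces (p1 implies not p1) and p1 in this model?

No

w0 does not force (p1 implies not p1) and p1 since w0 fails p1 implies not p1.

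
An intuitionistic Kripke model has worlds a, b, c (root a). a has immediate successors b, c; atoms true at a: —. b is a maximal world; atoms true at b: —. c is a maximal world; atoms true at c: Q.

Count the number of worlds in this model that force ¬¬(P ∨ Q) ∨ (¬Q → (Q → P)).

a: forces it.
b: forces it.
c: forces it.
Worlds forcing the formula: {a, b, c}.

3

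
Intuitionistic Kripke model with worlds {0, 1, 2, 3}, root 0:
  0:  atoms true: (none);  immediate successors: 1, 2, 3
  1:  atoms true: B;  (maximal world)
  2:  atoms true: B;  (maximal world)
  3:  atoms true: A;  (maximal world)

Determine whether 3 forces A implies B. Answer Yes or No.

No

3 does not force A implies B: already at 3 itself, 3 forces A but 3 does not force B.
3 lacks atom B, so 3 does not force B.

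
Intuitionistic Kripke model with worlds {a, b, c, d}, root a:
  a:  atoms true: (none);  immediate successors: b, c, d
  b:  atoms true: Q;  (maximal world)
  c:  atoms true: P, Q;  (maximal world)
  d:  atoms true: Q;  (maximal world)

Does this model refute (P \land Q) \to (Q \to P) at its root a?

No

a \Vdash (P \land Q) \to (Q \to P): every world accessible from a that forces P \land Q (namely c) also forces Q \to P.
So the root a forces (P \land Q) \to (Q \to P); the model is not a countermodel.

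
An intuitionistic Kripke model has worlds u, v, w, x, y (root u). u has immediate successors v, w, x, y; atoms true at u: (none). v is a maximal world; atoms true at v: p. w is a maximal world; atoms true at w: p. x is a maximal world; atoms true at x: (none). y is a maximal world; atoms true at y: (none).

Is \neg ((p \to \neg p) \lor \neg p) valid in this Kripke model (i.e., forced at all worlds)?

No

Not every world: u \nVdash \neg ((p \to \neg p) \lor \neg p).
u \nVdash \neg ((p \to \neg p) \lor \neg p) since x is accessible from u and x \Vdash (p \to \neg p) \lor \neg p.
x \Vdash (p \to \neg p) \lor \neg p via the disjunct p \to \neg p.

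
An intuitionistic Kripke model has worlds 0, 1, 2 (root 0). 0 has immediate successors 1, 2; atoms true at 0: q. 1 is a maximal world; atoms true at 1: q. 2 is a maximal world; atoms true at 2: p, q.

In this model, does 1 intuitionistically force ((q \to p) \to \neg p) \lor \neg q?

1 \Vdash ((q \to p) \to \neg p) \lor \neg q via the disjunct (q \to p) \to \neg p.

Yes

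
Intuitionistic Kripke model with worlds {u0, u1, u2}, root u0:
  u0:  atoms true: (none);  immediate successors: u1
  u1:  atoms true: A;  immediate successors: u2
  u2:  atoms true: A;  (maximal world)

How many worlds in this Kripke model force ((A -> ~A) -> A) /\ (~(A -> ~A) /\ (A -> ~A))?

u0: does not force it — u0 ||-/- ((A -> ~A) -> A) /\ (~(A -> ~A) /\ (A -> ~A)) since u0 fails ~(A -> ~A) /\ (A -> ~A).
u1: does not force it.
u2: does not force it.
Worlds forcing the formula: { }.

0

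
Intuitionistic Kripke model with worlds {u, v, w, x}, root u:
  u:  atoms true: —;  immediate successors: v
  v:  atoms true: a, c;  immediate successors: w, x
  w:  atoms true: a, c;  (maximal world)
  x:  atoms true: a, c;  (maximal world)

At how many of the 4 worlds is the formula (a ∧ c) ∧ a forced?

u: does not force it — u ⊮ (a ∧ c) ∧ a since u fails a ∧ c.
v: forces it.
w: forces it.
x: forces it.
Worlds forcing the formula: {v, w, x}.

3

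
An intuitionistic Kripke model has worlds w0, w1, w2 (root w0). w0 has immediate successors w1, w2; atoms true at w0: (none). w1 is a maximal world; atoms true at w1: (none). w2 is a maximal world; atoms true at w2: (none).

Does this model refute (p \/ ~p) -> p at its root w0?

Yes

w0 ||-/- (p \/ ~p) -> p: already at w0 itself, w0 ||- p \/ ~p but w0 ||-/- p.
w0 lacks atom p, so w0 ||-/- p.
So the root w0 does not force (p \/ ~p) -> p; the model is a countermodel.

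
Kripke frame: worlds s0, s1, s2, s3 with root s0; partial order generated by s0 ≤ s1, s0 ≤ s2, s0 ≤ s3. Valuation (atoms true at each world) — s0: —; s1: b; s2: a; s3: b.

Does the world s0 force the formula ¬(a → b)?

s0 ⊮ ¬(a → b) since s1 is accessible from s0 and s1 ⊩ a → b.
s1 ⊩ a → b vacuously: no world accessible from s1 forces the antecedent a.

No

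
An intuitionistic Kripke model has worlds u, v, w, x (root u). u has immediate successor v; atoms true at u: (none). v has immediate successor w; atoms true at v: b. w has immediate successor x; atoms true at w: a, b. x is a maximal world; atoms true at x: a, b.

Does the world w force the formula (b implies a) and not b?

w does not force (b implies a) and not b since w fails not b.

No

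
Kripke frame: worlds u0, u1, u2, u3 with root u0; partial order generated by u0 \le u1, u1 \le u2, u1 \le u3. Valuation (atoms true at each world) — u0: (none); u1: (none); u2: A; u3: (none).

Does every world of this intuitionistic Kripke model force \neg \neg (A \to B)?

No

Not every world: u0 \nVdash \neg \neg (A \to B).
u0 \nVdash \neg \neg (A \to B) since u2 is accessible from u0 and u2 \Vdash \neg (A \to B).
u2 \Vdash \neg (A \to B): no world accessible from u2 forces A \to B.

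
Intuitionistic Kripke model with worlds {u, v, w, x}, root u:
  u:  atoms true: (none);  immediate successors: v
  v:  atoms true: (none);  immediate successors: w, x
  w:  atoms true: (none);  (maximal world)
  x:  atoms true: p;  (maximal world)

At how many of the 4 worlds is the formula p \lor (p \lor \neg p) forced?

2

u: does not force it — u \nVdash p \lor (p \lor \neg p): neither disjunct is forced at u.
v: does not force it — v \nVdash p \lor (p \lor \neg p): neither disjunct is forced at v.
w: forces it.
x: forces it.
Worlds forcing the formula: {w, x}.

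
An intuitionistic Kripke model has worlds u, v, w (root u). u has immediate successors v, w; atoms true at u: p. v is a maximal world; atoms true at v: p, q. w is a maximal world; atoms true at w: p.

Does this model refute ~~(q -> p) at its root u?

No

u ||- ~~(q -> p): no world accessible from u forces ~(q -> p).
So the root u forces ~~(q -> p); the model is not a countermodel.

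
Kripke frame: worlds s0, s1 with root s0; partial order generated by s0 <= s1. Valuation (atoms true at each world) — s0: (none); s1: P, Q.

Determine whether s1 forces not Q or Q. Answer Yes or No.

s1 forces not Q or Q via the disjunct Q.

Yes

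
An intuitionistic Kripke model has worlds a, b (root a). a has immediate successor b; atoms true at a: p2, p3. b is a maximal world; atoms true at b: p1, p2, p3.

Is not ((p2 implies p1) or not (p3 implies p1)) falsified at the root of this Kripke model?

Yes

a does not force not ((p2 implies p1) or not (p3 implies p1)) since b is accessible from a and b forces (p2 implies p1) or not (p3 implies p1).
b forces (p2 implies p1) or not (p3 implies p1) via the disjunct p2 implies p1.
So the root a does not force not ((p2 implies p1) or not (p3 implies p1)); the model is a countermodel.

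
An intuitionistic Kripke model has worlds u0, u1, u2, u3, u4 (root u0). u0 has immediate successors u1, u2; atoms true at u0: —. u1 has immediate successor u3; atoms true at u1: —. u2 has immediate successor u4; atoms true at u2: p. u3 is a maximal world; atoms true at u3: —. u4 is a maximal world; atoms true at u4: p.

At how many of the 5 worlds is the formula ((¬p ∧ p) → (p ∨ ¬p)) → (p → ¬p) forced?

u0: does not force it — u0 ⊮ ((¬p ∧ p) → (p ∨ ¬p)) → (p → ¬p): already at u0 itself, u0 ⊩ (¬p ∧ p) → (p ∨ ¬p) but u0 ⊮ p → ¬p.
u1: forces it.
u2: does not force it — u2 ⊮ ((¬p ∧ p) → (p ∨ ¬p)) → (p → ¬p): already at u2 itself, u2 ⊩ (¬p ∧ p) → (p ∨ ¬p) but u2 ⊮ p → ¬p.
u3: forces it.
u4: does not force it.
Worlds forcing the formula: {u1, u3}.

2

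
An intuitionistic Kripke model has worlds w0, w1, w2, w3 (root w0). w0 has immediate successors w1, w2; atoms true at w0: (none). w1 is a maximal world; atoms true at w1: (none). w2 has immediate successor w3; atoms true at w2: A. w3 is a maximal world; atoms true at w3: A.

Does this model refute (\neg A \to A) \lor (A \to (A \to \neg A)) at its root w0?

w0 \nVdash (\neg A \to A) \lor (A \to (A \to \neg A)): neither disjunct is forced at w0.
w0 \nVdash \neg A \to A: at the accessible world w1, w1 \Vdash \neg A but w1 \nVdash A.
w1 lacks atom A, so w1 \nVdash A.
So the root w0 does not force (\neg A \to A) \lor (A \to (A \to \neg A)); the model is a countermodel.

Yes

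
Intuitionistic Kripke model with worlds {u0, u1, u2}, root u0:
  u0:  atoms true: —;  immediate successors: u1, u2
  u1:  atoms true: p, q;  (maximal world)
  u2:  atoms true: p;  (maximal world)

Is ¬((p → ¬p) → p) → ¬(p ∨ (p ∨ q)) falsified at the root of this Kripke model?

No

u0 ⊩ ¬((p → ¬p) → p) → ¬(p ∨ (p ∨ q)) vacuously: no world accessible from u0 forces the antecedent ¬((p → ¬p) → p).
So the root u0 forces ¬((p → ¬p) → p) → ¬(p ∨ (p ∨ q)); the model is not a countermodel.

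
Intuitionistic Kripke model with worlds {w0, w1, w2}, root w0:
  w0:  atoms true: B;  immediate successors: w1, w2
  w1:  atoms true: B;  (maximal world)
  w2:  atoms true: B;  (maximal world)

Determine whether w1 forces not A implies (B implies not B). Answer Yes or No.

w1 does not force not A implies (B implies not B): already at w1 itself, w1 forces not A but w1 does not force B implies not B.
w1 does not force B implies not B: already at w1 itself, w1 forces B but w1 does not force not B.
w1 does not force not B since w1 is accessible from w1 and w1 forces B.

No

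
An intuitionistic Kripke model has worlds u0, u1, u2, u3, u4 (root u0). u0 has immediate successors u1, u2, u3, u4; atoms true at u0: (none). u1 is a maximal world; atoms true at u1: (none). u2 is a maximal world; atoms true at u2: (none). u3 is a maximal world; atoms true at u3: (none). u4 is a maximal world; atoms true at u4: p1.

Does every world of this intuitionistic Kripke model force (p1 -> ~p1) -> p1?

No

Not every world: u0 ||-/- (p1 -> ~p1) -> p1.
u0 ||-/- (p1 -> ~p1) -> p1: at the accessible world u1, u1 ||- p1 -> ~p1 but u1 ||-/- p1.
u1 lacks atom p1, so u1 ||-/- p1.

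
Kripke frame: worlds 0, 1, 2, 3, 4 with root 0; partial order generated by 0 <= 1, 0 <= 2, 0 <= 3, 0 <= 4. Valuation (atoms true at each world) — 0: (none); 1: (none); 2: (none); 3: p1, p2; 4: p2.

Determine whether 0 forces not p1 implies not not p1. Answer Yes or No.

No

0 does not force not p1 implies not not p1: at the accessible world 1, 1 forces not p1 but 1 does not force not not p1.
1 does not force not not p1 since 1 is accessible from 1 and 1 forces not p1.
1 forces not p1: no world accessible from 1 forces p1.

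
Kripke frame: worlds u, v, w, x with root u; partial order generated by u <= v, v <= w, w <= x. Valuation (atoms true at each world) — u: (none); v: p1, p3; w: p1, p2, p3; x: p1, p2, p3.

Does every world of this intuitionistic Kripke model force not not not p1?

No

Not every world: u does not force not not not p1.
u does not force not not not p1 since u is accessible from u and u forces not not p1.
u forces not not p1: no world accessible from u forces not p1.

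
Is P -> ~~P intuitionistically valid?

Yes

This is double-negation introduction, which is intuitionistically derivable.
If a world forces P then every accessible world forces P (persistence), so none forces ~P; hence ~~P.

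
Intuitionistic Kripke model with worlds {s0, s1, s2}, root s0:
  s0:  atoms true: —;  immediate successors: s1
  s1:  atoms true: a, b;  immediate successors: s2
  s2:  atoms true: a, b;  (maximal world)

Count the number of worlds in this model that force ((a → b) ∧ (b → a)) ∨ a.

s0: forces it.
s1: forces it.
s2: forces it.
Worlds forcing the formula: {s0, s1, s2}.

3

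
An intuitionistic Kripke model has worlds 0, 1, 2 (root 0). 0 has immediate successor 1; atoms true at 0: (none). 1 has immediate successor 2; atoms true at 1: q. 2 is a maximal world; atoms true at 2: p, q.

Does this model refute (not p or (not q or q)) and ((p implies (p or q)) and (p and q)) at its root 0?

Yes

0 does not force (not p or (not q or q)) and ((p implies (p or q)) and (p and q)) since 0 fails not p or (not q or q).
So the root 0 does not force (not p or (not q or q)) and ((p implies (p or q)) and (p and q)); the model is a countermodel.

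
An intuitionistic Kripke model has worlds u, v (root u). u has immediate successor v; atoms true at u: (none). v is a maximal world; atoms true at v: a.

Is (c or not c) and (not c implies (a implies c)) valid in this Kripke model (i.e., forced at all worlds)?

Not every world: u does not force (c or not c) and (not c implies (a implies c)).
u does not force (c or not c) and (not c implies (a implies c)) since u fails not c implies (a implies c).

No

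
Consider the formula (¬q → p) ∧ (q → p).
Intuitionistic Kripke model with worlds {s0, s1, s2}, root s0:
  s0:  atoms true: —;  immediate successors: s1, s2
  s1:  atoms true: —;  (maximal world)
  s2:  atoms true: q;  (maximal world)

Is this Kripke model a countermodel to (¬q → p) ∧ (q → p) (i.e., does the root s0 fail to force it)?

s0 ⊮ (¬q → p) ∧ (q → p) since s0 fails ¬q → p.
So the root s0 does not force (¬q → p) ∧ (q → p); the model is a countermodel.

Yes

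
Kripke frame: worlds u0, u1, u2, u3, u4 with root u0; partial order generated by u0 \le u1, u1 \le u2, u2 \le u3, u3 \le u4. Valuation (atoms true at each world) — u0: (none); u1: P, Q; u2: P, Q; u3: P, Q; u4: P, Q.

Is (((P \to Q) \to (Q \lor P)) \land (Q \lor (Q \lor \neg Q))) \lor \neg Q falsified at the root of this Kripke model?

Yes

u0 \nVdash (((P \to Q) \to (Q \lor P)) \land (Q \lor (Q \lor \neg Q))) \lor \neg Q: neither disjunct is forced at u0.
u0 \nVdash ((P \to Q) \to (Q \lor P)) \land (Q \lor (Q \lor \neg Q)) since u0 fails (P \to Q) \to (Q \lor P).
So the root u0 does not force (((P \to Q) \to (Q \lor P)) \land (Q \lor (Q \lor \neg Q))) \lor \neg Q; the model is a countermodel.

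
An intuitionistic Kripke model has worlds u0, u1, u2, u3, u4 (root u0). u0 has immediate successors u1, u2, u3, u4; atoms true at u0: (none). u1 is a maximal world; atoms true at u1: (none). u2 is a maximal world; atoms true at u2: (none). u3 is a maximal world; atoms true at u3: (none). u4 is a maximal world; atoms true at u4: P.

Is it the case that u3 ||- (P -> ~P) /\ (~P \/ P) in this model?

u3 ||- (P -> ~P) /\ (~P \/ P) since u3 forces both conjuncts.

Yes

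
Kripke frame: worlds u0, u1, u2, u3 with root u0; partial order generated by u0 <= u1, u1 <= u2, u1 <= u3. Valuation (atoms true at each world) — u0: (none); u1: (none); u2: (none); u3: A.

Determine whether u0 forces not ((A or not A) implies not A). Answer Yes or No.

No

u0 does not force not ((A or not A) implies not A) since u2 is accessible from u0 and u2 forces (A or not A) implies not A.
u2 forces (A or not A) implies not A: every world accessible from u2 that forces A or not A (namely u2) also forces not A.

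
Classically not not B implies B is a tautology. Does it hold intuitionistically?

No

This is double-negation elimination, which is not intuitionistically valid.
A Kripke countermodel: worlds u0, u1; order generated by u0 <= u1; atoms true at each world — u0:{}; u1:{B}.
u0 does not force not not B implies B: already at u0 itself, u0 forces not not B but u0 does not force B.
u0 lacks atom B, so u0 does not force B.
So the root u0 does not force the formula.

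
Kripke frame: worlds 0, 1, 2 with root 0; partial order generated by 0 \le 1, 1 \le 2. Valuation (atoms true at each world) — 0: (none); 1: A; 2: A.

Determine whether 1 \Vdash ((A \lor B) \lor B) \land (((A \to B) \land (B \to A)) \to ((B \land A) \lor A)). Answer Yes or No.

Yes

1 \Vdash ((A \lor B) \lor B) \land (((A \to B) \land (B \to A)) \to ((B \land A) \lor A)) since 1 forces both conjuncts.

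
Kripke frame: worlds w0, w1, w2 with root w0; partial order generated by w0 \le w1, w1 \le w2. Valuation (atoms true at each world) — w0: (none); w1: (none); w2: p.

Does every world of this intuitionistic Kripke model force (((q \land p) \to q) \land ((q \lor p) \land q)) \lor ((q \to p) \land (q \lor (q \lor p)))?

Not every world: w0 \nVdash (((q \land p) \to q) \land ((q \lor p) \land q)) \lor ((q \to p) \land (q \lor (q \lor p))).
w0 \nVdash (((q \land p) \to q) \land ((q \lor p) \land q)) \lor ((q \to p) \land (q \lor (q \lor p))): neither disjunct is forced at w0.
w0 \nVdash ((q \land p) \to q) \land ((q \lor p) \land q) since w0 fails (q \lor p) \land q.

No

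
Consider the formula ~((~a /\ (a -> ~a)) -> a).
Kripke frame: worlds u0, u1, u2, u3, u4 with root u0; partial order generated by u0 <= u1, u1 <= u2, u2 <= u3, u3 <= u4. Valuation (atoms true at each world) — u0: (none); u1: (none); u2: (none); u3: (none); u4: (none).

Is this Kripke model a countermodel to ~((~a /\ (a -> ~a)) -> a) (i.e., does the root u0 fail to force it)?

u0 ||- ~((~a /\ (a -> ~a)) -> a): no world accessible from u0 forces (~a /\ (a -> ~a)) -> a.
So the root u0 forces ~((~a /\ (a -> ~a)) -> a); the model is not a countermodel.

No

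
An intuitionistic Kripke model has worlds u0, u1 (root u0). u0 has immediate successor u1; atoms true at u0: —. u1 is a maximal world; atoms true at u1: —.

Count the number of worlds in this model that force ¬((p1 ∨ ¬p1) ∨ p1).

0

u0: does not force it — u0 ⊮ ¬((p1 ∨ ¬p1) ∨ p1) since u0 is accessible from u0 and u0 ⊩ (p1 ∨ ¬p1) ∨ p1.
u1: does not force it.
Worlds forcing the formula: { }.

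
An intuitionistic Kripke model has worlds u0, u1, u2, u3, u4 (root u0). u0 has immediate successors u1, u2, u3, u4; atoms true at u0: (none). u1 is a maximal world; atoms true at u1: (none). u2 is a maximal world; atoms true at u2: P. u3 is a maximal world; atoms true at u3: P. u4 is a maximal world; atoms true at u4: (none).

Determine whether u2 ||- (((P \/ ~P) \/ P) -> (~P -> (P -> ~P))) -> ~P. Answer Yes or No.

u2 ||-/- (((P \/ ~P) \/ P) -> (~P -> (P -> ~P))) -> ~P: already at u2 itself, u2 ||- ((P \/ ~P) \/ P) -> (~P -> (P -> ~P)) but u2 ||-/- ~P.
u2 ||-/- ~P since u2 is accessible from u2 and u2 ||- P.

No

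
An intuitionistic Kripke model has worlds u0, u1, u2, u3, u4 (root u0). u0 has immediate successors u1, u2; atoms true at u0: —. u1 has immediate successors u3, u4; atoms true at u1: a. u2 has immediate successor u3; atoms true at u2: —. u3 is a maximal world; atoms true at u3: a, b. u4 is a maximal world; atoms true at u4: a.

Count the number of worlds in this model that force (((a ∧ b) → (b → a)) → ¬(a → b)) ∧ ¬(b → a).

u0: does not force it — u0 ⊮ (((a ∧ b) → (b → a)) → ¬(a → b)) ∧ ¬(b → a) since u0 fails ((a ∧ b) → (b → a)) → ¬(a → b).
u1: does not force it — u1 ⊮ (((a ∧ b) → (b → a)) → ¬(a → b)) ∧ ¬(b → a) since u1 fails ((a ∧ b) → (b → a)) → ¬(a → b).
u2: does not force it.
u3: does not force it.
u4: does not force it.
Worlds forcing the formula: { }.

0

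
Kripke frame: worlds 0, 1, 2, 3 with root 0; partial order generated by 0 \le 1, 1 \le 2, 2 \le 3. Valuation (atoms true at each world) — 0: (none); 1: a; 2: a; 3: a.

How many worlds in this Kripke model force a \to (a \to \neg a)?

0

0: does not force it — 0 \nVdash a \to (a \to \neg a): at the accessible world 1, 1 \Vdash a but 1 \nVdash a \to \neg a.
1: does not force it — 1 \nVdash a \to (a \to \neg a): already at 1 itself, 1 \Vdash a but 1 \nVdash a \to \neg a.
2: does not force it — 2 \nVdash a \to (a \to \neg a): already at 2 itself, 2 \Vdash a but 2 \nVdash a \to \neg a.
3: does not force it.
Worlds forcing the formula: { }.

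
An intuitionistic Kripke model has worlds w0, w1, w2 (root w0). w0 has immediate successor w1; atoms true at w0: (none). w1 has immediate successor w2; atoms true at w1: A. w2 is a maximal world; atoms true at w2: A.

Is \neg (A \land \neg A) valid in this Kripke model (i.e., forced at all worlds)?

w0 \Vdash \neg (A \land \neg A): no world accessible from w0 forces A \land \neg A.
Since the root w0 forces \neg (A \land \neg A) and forcing is persistent (monotone upward), every world forces it.

Yes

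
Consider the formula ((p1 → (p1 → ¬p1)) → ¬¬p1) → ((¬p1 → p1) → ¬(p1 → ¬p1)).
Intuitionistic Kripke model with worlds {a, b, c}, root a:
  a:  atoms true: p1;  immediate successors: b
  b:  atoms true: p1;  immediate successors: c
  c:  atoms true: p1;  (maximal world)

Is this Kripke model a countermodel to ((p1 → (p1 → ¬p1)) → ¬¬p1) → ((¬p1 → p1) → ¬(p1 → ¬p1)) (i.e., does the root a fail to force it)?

No

a ⊩ ((p1 → (p1 → ¬p1)) → ¬¬p1) → ((¬p1 → p1) → ¬(p1 → ¬p1)): every world accessible from a that forces (p1 → (p1 → ¬p1)) → ¬¬p1 (namely a, b, c) also forces (¬p1 → p1) → ¬(p1 → ¬p1).
So the root a forces ((p1 → (p1 → ¬p1)) → ¬¬p1) → ((¬p1 → p1) → ¬(p1 → ¬p1)); the model is not a countermodel.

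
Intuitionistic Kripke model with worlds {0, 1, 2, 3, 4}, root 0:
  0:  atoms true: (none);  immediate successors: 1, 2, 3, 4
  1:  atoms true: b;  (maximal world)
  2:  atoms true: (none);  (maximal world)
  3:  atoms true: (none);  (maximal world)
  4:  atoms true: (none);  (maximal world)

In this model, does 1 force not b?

No

1 does not force not b since 1 is accessible from 1 and 1 forces b.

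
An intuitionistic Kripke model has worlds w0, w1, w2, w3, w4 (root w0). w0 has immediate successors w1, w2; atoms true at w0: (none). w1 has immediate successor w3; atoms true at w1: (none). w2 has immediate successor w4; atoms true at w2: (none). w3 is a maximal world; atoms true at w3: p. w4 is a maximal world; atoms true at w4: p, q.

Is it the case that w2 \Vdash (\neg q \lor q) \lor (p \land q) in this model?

w2 \nVdash (\neg q \lor q) \lor (p \land q): neither disjunct is forced at w2.
w2 \nVdash \neg q \lor q: neither disjunct is forced at w2.
w2 \nVdash \neg q since w4 is accessible from w2 and w4 \Vdash q.

No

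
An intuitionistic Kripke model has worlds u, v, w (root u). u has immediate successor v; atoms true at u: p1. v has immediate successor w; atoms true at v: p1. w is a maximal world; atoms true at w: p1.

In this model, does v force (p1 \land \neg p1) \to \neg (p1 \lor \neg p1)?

v \Vdash (p1 \land \neg p1) \to \neg (p1 \lor \neg p1) vacuously: no world accessible from v forces the antecedent p1 \land \neg p1.

Yes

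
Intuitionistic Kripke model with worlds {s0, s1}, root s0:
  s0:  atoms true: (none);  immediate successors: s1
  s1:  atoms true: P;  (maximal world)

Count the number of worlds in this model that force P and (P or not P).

s0: does not force it — s0 does not force P and (P or not P) since s0 fails P.
s1: forces it.
Worlds forcing the formula: {s1}.

1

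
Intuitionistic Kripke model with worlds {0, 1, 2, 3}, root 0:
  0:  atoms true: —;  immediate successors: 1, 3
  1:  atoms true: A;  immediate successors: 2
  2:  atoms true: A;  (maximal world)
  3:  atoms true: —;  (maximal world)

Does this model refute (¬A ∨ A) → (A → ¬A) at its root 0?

0 ⊮ (¬A ∨ A) → (A → ¬A): at the accessible world 1, 1 ⊩ ¬A ∨ A but 1 ⊮ A → ¬A.
1 ⊮ A → ¬A: already at 1 itself, 1 ⊩ A but 1 ⊮ ¬A.
1 ⊮ ¬A since 1 is accessible from 1 and 1 ⊩ A.
So the root 0 does not force (¬A ∨ A) → (A → ¬A); the model is a countermodel.

Yes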